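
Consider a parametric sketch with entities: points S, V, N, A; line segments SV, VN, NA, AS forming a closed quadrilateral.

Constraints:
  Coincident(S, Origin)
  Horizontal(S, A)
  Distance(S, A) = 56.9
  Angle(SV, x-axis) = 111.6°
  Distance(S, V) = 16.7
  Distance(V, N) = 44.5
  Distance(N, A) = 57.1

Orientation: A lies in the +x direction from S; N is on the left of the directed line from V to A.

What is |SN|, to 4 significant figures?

53.52

S is at the origin; SA is horizontal with |SA| = 56.9 and A in +x, so A = (56.9, 0). SV runs at 111.6° with |SV| = 16.7, so V = (-6.148, 15.53). N is determined by |VN| = 44.5 and |NA| = 57.1 together: it lies at the intersection of circle(V, 44.5) and circle(A, 57.1). With |VA| = 64.93, the foot of the radical line on VA is 22.61 from V and the perpendicular offset is √(44.5² − 22.61²) = 38.33. Taking the left-of-VA solution: N = (24.97, 47.34).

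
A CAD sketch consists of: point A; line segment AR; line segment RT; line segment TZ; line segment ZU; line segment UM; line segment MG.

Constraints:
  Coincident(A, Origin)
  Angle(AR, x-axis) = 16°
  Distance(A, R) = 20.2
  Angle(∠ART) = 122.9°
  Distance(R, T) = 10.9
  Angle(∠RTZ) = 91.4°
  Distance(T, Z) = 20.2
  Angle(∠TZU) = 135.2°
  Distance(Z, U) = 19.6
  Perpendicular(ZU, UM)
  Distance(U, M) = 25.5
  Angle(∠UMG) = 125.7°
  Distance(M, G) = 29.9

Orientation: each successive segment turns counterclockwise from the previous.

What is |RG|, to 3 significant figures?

20.9

A is at the origin; AR runs at 16.0° with length 20.2, so R = (19.4, 5.57). ∠ART = 122.9° gives RT at 73.1° from the x-axis; with |RT| = 10.9, T = (22.6, 16.0). ∠RTZ = 91.4° gives TZ at 162° from the x-axis; with |TZ| = 20.2, Z = (3.41, 22.3). ∠TZU = 135.2° gives ZU at -154° from the x-axis; with |ZU| = 19.6, U = (-14.1, 13.6). The perpendicularity gives UM at right angles to ZU, so UM runs at -63.5°; with |UM| = 25.5, M = (-2.75, -9.23). ∠UMG = 125.7° gives MG at -9.20° from the x-axis; with |MG| = 29.9, G = (26.8, -14.0). Then |RG| = |G − R| = 20.9.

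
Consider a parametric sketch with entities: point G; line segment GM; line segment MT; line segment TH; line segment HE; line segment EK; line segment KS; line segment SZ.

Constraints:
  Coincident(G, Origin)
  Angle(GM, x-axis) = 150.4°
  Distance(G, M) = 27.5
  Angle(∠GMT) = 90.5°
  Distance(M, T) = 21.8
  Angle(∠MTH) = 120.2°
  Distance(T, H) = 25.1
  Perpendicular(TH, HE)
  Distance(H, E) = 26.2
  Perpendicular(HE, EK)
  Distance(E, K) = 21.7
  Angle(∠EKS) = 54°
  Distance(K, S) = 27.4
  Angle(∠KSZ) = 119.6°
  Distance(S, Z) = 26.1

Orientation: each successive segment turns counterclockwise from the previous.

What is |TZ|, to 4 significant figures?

45.97

G is at the origin; GM runs at 150.4° with length 27.5, so M = (-23.91, 13.58). ∠GMT = 90.5° gives MT at -120.1° from the x-axis; with |MT| = 21.8, T = (-34.84, -5.277). ∠MTH = 120.2° gives TH at -60.30° from the x-axis; with |TH| = 25.1, H = (-22.41, -27.08). TH is perpendicular to HE, so HE runs at 29.70°; with |HE| = 26.2, E = (0.3501, -14.10). HE is perpendicular to EK, so EK runs at 119.7°; with |EK| = 21.7, K = (-10.40, 4.751). ∠EKS = 54.0° gives KS at -114.3° from the x-axis; with |KS| = 27.4, S = (-21.68, -20.22). ∠KSZ = 119.6° gives SZ at -53.90° from the x-axis; with |SZ| = 26.1, Z = (-6.299, -41.31). Then |TZ| = |Z − T| = 45.97.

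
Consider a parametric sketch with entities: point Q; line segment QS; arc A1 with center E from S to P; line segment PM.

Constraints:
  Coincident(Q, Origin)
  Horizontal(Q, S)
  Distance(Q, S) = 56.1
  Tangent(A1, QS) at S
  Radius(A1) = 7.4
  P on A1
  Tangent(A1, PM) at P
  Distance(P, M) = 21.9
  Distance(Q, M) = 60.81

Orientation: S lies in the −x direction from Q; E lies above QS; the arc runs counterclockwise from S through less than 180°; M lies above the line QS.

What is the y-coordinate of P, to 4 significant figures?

8.725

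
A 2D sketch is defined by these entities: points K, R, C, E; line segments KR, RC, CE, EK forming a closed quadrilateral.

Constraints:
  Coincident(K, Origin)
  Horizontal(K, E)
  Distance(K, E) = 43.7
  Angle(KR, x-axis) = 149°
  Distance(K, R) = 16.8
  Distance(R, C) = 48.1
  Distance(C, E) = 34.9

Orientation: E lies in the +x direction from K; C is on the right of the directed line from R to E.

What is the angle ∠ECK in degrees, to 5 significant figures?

81.377°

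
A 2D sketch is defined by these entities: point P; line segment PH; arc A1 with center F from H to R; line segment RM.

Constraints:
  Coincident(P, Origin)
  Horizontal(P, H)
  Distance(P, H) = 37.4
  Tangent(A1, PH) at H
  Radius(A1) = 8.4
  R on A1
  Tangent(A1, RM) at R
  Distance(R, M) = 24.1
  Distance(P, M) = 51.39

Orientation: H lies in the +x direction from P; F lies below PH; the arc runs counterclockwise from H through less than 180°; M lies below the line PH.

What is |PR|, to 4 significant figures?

31.78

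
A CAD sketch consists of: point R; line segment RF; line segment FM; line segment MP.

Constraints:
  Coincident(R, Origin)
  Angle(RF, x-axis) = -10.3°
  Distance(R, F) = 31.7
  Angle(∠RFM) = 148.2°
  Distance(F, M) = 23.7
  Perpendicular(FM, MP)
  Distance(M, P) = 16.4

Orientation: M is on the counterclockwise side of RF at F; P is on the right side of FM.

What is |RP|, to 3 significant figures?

60.5

R is at the origin; RF runs at -10.3° with length 31.7, so F = 31.7·(cos -10.3°, sin -10.3°) = (31.2, -5.67). ∠RFM = 148.2°, so FM runs at -10.3° + (180° − 148.2°) = 21.5° from the x-axis; with |FM| = 23.7, M = F + 23.7·(cos 21.5°, sin 21.5°) = (53.2, 3.02). FM ⟂ MP; with |MP| = 16.4 on the right of FM, P = M + 16.4·(0.367, -0.930) = (59.3, -12.2). Then |RP| = |P − R| = 60.5.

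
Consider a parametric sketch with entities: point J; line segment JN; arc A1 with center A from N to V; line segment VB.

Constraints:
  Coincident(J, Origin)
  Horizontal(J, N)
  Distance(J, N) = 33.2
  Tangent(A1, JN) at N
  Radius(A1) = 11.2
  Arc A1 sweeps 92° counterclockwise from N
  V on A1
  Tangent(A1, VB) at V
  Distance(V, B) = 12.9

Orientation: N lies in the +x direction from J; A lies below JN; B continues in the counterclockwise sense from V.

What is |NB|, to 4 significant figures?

26.74

On A1, N sits at bearing 90° from A; a 92° counterclockwise sweep puts V at bearing 182°, so V = A + 11.2·(cos 182°, sin 182°) = (22.01, -11.59). Since A1 is tangent to VB there, AV ⟂ VB, so VB runs along (−sin 182°, cos 182°); with |VB| = 12.9, B = (22.46, -24.48). Then |NB| = |B − N| = 26.74.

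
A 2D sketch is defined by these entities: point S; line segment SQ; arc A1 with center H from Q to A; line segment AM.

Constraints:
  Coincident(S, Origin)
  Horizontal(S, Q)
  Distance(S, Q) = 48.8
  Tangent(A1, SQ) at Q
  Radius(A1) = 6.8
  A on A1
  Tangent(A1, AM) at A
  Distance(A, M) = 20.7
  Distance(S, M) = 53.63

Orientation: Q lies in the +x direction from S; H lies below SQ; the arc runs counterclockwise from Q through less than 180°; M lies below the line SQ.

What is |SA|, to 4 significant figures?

42.83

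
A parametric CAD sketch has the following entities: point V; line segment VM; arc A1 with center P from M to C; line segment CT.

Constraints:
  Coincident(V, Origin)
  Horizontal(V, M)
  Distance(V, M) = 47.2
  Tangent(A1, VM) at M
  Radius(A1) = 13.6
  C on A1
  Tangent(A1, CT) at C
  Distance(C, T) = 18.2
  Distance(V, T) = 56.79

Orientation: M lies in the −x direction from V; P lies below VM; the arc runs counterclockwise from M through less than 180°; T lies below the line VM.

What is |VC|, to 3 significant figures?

61.4

Checks: V = (0.00, 0.00) ✓; ∠(PM, MV) = 90.00° ✓; |PC| = 13.60 ✓; ∠(PC, CT) = 90.00° ✓; |CT| = 18.20 ✓; |VT| = 56.79 ✓.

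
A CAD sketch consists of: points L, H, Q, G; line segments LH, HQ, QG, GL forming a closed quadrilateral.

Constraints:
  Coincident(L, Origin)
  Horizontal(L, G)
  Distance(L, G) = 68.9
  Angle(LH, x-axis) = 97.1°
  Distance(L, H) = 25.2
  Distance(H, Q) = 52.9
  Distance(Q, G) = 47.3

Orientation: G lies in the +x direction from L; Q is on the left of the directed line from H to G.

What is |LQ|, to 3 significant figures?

63.0

L is at the origin; LG is horizontal with |LG| = 68.9 and G in +x, so G = (68.9, 0). LH runs at 97.1° with |LH| = 25.2, so H = (-3.11, 25.0). Q is determined by |HQ| = 52.9 and |QG| = 47.3 together: it lies at the intersection of circle(H, 52.9) and circle(G, 47.3). With |HG| = 76.2, the foot of the radical line on HG is 41.8 from H and the perpendicular offset is √(52.9² − 41.8²) = 32.4. Taking the left-of-HG solution: Q = (47.0, 41.9).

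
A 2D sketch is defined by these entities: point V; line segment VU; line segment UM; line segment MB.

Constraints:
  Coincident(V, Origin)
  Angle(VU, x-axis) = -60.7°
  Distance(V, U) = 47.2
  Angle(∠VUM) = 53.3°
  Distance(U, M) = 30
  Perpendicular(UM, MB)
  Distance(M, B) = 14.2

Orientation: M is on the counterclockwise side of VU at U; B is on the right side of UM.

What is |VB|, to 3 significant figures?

52.1

∠VUM = 53.3°, so UM runs at -60.7° + (180° − 53.3°) = 66.0° from the x-axis; with |UM| = 30.0, M = U + 30.0·(cos 66.0°, sin 66.0°) = (35.3, -13.8). UM ⟂ MB; with |MB| = 14.2 on the right of UM, B = M + 14.2·(0.914, -0.407) = (48.3, -19.5). Then |VB| = |B − V| = 52.1.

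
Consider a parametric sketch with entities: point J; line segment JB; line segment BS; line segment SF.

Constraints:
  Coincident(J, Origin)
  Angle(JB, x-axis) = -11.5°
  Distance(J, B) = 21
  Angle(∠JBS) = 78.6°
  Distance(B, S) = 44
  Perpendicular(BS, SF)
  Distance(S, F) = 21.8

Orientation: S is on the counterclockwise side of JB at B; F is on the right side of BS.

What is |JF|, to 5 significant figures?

58.177

J is at the origin; JB runs at -11.5° with length 21.0, so B = 21.0·(cos -11.5°, sin -11.5°) = (20.578, -4.1867). ∠JBS = 78.6°, so BS runs at -11.5° + (180° − 78.6°) = 89.900° from the x-axis; with |BS| = 44.0, S = B + 44.0·(cos 89.900°, sin 89.900°) = (20.655, 39.813). BS is perpendicular to SF; with |SF| = 21.8 on the right of BS, F = S + 21.8·(1.0000, -0.0017453) = (42.455, 39.775). Then |JF| = |F − J| = 58.177.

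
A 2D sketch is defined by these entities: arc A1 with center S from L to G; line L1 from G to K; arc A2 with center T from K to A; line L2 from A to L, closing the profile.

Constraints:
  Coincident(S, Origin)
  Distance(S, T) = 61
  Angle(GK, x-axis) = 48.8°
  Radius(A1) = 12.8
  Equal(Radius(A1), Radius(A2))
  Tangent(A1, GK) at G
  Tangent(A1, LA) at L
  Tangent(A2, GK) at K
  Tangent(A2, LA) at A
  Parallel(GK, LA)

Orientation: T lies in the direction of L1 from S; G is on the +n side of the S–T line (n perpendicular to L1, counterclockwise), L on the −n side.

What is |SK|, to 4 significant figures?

62.33

The slot axis is L1's direction at 48.8°, so u = (cos 48.8°, sin 48.8°) = (0.6587, 0.7524) and n = (−sin 48.8°, cos 48.8°) = (-0.7524, 0.6587). S is at the origin and T lies 61.0 along u from S, so T = 61.0·u = (40.18, 45.90). Tangency of A1 to both parallel lines with radius 12.8 puts G and L at S ± 12.8·n: G = (-9.631, 8.431), L = (9.631, -8.431). Equal radii place K and A the same way about T: K = T + 12.8·n = (30.55, 54.33), A = T − 12.8·n = (49.81, 37.47). Then |SK| = |K − S| = 62.33.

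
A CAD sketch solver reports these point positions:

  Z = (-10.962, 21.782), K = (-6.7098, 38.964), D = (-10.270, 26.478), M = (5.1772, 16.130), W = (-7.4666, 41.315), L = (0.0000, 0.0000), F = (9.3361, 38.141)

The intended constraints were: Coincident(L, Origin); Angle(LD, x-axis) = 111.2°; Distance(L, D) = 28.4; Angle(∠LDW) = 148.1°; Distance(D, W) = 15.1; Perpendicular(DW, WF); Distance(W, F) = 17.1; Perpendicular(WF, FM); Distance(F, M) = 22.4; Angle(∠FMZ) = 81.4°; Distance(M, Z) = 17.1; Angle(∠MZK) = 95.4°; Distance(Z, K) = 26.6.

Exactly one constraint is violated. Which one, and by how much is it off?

Distance(Z, K) = 26.6 — off by 8.90.

L = (0.00, 0.00) ✓; LD at 111.2° ✓; |LD| = 28.40 ✓; ∠LDW = 148.1° ✓; |DW| = 15.10 ✓; ∠(DW, WF) = 90.00° ✓; |WF| = 17.10 ✓; ∠(WF, FM) = 90.00° ✓; |FM| = 22.40 ✓; ∠FMZ = 81.40° ✓; |MZ| = 17.10 ✓; ∠MZK = 95.40° ✓; |ZK| = 17.70 ✗.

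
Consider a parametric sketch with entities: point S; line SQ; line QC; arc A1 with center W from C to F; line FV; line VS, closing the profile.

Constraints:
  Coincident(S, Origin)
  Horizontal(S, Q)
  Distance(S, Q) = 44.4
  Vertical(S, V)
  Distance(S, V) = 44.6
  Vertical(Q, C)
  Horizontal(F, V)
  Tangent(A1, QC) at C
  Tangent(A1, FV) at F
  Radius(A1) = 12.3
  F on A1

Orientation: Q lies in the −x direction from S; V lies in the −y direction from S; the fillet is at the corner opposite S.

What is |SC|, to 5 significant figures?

54.906

The virtual corner opposite S is at (-44.400, -44.600). A1 meets QC tangentially, so WC is at right angles to QC and tangency of A1 to FV means the radius WF is perpendicular to FV, with radius 12.3, so the center W sits 12.3 in from both sides at W = (-32.100, -32.300). That places the tangent points at C = (-44.400, -32.300) on QC and F = (-32.100, -44.600) on FV. Then |SC| = |C − S| = 54.906.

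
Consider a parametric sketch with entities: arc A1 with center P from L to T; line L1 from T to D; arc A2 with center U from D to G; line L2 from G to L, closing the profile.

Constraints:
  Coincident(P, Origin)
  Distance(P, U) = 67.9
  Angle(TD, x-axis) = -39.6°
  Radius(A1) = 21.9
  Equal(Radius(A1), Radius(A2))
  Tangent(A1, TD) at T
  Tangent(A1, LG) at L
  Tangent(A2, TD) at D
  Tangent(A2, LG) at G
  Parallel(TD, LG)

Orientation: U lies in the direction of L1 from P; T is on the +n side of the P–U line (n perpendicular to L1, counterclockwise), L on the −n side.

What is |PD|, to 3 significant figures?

71.3

The slot axis is L1's direction at -39.6°, so u = (cos -39.6°, sin -39.6°) = (0.771, -0.637) and n = (−sin -39.6°, cos -39.6°) = (0.637, 0.771). P is at the origin and U lies 67.9 along u from P, so U = 67.9·u = (52.3, -43.3). Tangency of A1 to both parallel lines with radius 21.9 puts T and L at P ± 21.9·n: T = (14.0, 16.9), L = (-14.0, -16.9). Equal radii place D and G the same way about U: D = U + 21.9·n = (66.3, -26.4), G = U − 21.9·n = (38.4, -60.2). Then |PD| = |D − P| = 71.3.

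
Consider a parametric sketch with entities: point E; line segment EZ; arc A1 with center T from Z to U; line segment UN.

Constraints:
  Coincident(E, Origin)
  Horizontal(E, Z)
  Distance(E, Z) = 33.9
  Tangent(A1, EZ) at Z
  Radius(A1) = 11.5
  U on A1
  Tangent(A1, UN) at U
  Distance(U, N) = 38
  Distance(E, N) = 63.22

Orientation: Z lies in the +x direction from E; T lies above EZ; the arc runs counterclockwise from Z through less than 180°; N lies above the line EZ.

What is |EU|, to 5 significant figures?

47.236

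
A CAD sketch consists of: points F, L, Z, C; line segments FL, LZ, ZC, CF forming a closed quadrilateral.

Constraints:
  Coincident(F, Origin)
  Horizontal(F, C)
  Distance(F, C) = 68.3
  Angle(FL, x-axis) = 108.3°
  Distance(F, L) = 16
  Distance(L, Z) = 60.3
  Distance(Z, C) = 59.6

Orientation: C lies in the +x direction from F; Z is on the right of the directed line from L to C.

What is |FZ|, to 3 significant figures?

44.6

F is at the origin; FC is horizontal with |FC| = 68.3 and C in +x, so C = (68.3, 0). FL runs at 108.3° with |FL| = 16.0, so L = (-5.02, 15.2). Z is determined by |LZ| = 60.3 and |ZC| = 59.6 together: it lies at the intersection of circle(L, 60.3) and circle(C, 59.6). With |LC| = 74.9, the foot of the radical line on LC is 38.0 from L and the perpendicular offset is √(60.3² − 38.0²) = 46.8. Taking the right-of-LC solution: Z = (22.7, -38.4).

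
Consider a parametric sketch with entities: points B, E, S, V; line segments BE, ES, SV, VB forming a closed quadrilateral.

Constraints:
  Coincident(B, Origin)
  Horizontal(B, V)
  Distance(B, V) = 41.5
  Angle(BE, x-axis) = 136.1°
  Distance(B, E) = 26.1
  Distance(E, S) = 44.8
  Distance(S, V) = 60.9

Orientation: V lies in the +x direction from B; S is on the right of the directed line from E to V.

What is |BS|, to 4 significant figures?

29.58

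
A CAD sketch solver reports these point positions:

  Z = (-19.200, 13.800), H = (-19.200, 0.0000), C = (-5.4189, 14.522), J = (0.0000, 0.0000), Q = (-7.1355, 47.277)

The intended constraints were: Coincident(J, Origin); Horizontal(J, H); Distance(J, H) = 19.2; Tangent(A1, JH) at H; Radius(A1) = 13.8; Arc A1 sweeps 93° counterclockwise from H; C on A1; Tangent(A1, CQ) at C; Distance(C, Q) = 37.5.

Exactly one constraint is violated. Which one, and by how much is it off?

Distance(C, Q) = 37.5 — off by 4.70.

J = (0.00, 0.00) ✓; J.y = 0.00, H.y = 0.00 ✓; |JH| = 19.20 ✓; ∠(ZH, HJ) = 90.00° ✓; |ZH| = 13.80 ✓; bearing(Z→C) − bearing(Z→H) = 93.00° ✓; |ZC| = 13.80 ✓; ∠(ZC, CQ) = 90.00° ✓; |CQ| = 32.80 ✗.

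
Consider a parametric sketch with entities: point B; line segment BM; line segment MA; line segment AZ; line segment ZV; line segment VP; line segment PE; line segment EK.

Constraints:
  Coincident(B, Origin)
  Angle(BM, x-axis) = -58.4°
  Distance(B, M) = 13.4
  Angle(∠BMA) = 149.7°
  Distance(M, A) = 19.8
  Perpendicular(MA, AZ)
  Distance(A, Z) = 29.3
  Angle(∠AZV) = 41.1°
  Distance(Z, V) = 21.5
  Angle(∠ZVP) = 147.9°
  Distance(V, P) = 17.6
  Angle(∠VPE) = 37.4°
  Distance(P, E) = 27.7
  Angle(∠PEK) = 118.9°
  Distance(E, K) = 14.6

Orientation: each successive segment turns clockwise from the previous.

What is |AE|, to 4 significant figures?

15.15

∠ZVP = 147.9° gives VP at 10.30° from the x-axis; with |VP| = 17.6, P = (11.37, -14.23). ∠VPE = 37.4° gives PE at -132.3° from the x-axis; with |PE| = 27.7, E = (-7.271, -34.72). Then |AE| = |E − A| = 15.15.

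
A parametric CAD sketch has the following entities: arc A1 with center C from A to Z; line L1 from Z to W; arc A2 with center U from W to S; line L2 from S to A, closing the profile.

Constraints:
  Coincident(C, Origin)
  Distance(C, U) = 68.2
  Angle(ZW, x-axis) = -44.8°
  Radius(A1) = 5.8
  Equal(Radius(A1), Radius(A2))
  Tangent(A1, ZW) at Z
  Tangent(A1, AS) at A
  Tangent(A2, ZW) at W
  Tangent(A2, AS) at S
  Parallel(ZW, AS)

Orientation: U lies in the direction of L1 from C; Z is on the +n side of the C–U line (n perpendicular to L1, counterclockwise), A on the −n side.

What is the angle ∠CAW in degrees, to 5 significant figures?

80.347°

The slot axis is L1's direction at -44.8°, so u = (cos -44.8°, sin -44.8°) = (0.70957, -0.70463) and n = (−sin -44.8°, cos -44.8°) = (0.70463, 0.70957). C is at the origin and U lies 68.2 along u from C, so U = 68.2·u = (48.393, -48.056). Tangency of A1 to both parallel lines with radius 5.8 puts Z and A at C ± 5.8·n: Z = (4.0869, 4.1155), A = (-4.0869, -4.1155). Equal radii place W and S the same way about U: W = U + 5.8·n = (52.480, -43.941), S = U − 5.8·n = (44.306, -52.172). Then cos ∠CAW = AC·AW / (|AC||AW|), giving 80.347°.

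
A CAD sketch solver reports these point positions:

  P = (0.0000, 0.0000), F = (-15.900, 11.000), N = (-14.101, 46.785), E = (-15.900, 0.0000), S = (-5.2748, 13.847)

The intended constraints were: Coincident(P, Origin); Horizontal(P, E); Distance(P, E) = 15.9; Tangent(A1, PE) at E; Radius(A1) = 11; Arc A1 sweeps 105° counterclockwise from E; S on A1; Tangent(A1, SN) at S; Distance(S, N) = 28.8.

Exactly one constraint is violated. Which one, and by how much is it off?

Distance(S, N) = 28.8 — off by 5.30.

P = (0.00, 0.00) ✓; P.y = 0.00, E.y = 0.00 ✓; |PE| = 15.90 ✓; ∠(FE, EP) = 90.00° ✓; |FE| = 11.00 ✓; bearing(F→S) − bearing(F→E) = 105.0° ✓; |FS| = 11.00 ✓; ∠(FS, SN) = 90.00° ✓; |SN| = 34.10 ✗.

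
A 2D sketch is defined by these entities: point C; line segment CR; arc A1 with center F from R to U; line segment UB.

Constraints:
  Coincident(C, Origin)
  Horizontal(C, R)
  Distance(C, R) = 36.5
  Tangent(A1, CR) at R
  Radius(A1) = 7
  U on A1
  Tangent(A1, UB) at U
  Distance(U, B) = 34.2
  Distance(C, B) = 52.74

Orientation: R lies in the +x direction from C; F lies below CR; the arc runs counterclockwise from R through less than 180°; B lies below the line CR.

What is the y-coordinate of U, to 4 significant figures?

-7.577

Checks: |FU| = 7.000 ✓; ∠(FU, UB) = 90.00° ✓; |UB| = 34.20 ✓; |CB| = 52.74 ✓.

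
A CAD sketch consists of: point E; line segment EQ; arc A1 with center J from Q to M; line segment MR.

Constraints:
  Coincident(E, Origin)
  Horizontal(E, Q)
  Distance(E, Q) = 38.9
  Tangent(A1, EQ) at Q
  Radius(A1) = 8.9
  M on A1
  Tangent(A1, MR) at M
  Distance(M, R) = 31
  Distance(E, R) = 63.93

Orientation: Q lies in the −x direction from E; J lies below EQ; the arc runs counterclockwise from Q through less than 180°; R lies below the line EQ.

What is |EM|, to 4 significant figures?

48.43

E is at the origin; EQ is horizontal with |EQ| = 38.9 and Q on the −x side, so Q = (-38.90, 0.000). The tangent condition forces JQ to be normal to EQ, so J = Q + (0, -8.9) = (-38.90, -8.900). Since JM ⟂ MR (tangency), |JR| = √(8.9² + 31.0²) = 32.25 regardless of where M sits on A1. So R lies on both circle(E, 63.93) and circle(J, 32.25); the below-EQ intersection is R = (-50.73, -38.90). M is the foot of the tangent from R: M = (-47.76, -8.047).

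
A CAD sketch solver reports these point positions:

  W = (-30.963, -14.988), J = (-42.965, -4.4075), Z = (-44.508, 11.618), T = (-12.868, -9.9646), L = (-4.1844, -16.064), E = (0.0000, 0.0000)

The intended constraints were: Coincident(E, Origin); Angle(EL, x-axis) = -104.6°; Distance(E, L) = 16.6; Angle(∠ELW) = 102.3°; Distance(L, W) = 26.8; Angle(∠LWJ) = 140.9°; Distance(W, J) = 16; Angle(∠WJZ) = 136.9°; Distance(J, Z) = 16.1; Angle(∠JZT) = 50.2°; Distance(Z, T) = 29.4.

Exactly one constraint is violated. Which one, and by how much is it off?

Distance(Z, T) = 29.4 — off by 8.90.

E = (0.00, 0.00) ✓; EL at -104.6° ✓; |EL| = 16.60 ✓; ∠ELW = 102.3° ✓; |LW| = 26.80 ✓; ∠LWJ = 140.9° ✓; |WJ| = 16.00 ✓; ∠WJZ = 136.9° ✓; |JZ| = 16.10 ✓; ∠JZT = 50.20° ✓; |ZT| = 38.30 ✗.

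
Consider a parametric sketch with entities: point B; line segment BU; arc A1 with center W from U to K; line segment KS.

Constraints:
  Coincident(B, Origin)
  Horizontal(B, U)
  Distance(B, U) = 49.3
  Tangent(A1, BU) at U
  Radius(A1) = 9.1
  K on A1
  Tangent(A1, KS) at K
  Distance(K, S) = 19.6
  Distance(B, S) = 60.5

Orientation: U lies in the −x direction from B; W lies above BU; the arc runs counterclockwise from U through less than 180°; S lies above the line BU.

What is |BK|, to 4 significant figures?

43.94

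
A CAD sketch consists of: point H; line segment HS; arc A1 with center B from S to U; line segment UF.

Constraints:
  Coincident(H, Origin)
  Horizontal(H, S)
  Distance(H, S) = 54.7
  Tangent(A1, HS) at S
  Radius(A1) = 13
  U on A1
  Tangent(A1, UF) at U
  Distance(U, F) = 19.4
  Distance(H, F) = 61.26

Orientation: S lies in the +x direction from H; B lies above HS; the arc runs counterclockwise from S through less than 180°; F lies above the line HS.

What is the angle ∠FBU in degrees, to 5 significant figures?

56.174°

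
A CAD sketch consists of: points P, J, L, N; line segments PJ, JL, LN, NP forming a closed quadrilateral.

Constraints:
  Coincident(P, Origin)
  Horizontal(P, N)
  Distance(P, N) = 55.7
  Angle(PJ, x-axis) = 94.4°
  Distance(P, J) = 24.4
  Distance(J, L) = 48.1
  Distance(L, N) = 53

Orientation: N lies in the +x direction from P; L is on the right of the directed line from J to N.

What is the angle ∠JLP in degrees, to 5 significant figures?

7.3482°

Checks: |JL| = 48.10 ✓; |LN| = 53.00 ✓.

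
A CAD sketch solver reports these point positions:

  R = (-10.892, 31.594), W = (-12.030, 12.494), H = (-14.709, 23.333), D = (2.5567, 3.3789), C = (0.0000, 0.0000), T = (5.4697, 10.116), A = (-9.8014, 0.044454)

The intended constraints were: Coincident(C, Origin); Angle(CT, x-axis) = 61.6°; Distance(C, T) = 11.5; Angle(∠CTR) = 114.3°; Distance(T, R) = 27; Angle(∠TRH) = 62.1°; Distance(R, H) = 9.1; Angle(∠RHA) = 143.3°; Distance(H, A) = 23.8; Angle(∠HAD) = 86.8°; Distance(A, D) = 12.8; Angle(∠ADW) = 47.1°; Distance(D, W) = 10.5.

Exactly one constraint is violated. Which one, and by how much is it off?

Distance(D, W) = 10.5 — off by 6.70.

C = (0.00, 0.00) ✓; CT at 61.60° ✓; |CT| = 11.50 ✓; ∠CTR = 114.3° ✓; |TR| = 27.00 ✓; ∠TRH = 62.10° ✓; |RH| = 9.100 ✓; ∠RHA = 143.3° ✓; |HA| = 23.80 ✓; ∠HAD = 86.80° ✓; |AD| = 12.80 ✓; ∠ADW = 47.10° ✓; |DW| = 17.20 ✗.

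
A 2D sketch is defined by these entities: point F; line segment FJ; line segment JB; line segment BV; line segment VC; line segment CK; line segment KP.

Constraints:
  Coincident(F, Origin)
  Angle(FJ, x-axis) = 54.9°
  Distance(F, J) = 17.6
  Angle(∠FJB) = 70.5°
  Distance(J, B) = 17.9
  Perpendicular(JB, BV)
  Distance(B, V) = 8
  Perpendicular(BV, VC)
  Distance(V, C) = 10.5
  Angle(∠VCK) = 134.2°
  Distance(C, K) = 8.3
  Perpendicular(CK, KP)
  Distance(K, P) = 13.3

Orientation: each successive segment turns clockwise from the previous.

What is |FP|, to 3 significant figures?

24.4

∠VCK = 134.2° gives CK at 79.6° from the x-axis; with |CK| = 8.3, K = (9.38, 11.9). CK ⟂ KP, so KP runs at -10.4°; with |KP| = 13.3, P = (22.5, 9.50). Then |FP| = |P − F| = 24.4.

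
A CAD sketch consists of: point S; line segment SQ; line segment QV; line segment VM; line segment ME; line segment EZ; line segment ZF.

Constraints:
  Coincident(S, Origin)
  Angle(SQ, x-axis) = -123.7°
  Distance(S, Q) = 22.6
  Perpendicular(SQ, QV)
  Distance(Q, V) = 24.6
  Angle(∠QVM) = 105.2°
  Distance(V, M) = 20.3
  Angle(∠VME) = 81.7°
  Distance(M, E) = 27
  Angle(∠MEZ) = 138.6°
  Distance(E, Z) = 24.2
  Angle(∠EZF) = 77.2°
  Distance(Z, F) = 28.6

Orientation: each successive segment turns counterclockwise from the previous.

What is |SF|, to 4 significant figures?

33.14

S is at the origin; SQ runs at -123.7° with length 22.6, so Q = (-12.54, -18.80). SQ ⟂ QV, so QV runs at -33.70°; with |QV| = 24.6, V = (7.927, -32.45). ∠QVM = 105.2° gives VM at 41.10° from the x-axis; with |VM| = 20.3, M = (23.22, -19.11). ∠VME = 81.7° gives ME at 139.4° from the x-axis; with |ME| = 27.0, E = (2.724, -1.536). ∠MEZ = 138.6° gives EZ at -179.2° from the x-axis; with |EZ| = 24.2, Z = (-21.47, -1.874). ∠EZF = 77.2° gives ZF at -76.40° from the x-axis; with |ZF| = 28.6, F = (-14.75, -29.67). Then |SF| = |F − S| = 33.14.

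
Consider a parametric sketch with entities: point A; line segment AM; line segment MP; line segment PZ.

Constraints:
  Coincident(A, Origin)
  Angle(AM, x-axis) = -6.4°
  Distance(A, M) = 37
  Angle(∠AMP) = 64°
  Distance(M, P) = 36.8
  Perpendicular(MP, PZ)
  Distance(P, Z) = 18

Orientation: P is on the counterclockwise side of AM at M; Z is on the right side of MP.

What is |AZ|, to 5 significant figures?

55.233

∠AMP = 64.0°, so MP runs at -6.4° + (180° − 64.0°) = 109.60° from the x-axis; with |MP| = 36.8, P = M + 36.8·(cos 109.60°, sin 109.60°) = (24.425, 30.543). The perpendicularity gives PZ at right angles to MP; with |PZ| = 18.0 on the right of MP, Z = P + 18.0·(0.94206, 0.33545) = (41.382, 36.581). Then |AZ| = |Z − A| = 55.233.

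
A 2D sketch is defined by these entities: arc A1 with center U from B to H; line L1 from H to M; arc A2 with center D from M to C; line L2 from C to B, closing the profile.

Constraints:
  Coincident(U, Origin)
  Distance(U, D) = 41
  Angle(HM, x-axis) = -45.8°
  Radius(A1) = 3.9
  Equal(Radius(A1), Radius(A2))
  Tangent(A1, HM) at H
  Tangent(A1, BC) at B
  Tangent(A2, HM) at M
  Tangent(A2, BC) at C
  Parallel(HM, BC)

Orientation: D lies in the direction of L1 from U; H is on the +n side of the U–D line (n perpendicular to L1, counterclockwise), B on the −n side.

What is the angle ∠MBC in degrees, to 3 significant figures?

10.8°

Tangency of A1 to both parallel lines with radius 3.9 puts H and B at U ± 3.9·n: H = (2.80, 2.72), B = (-2.80, -2.72). Equal radii place M and C the same way about D: M = D + 3.9·n = (31.4, -26.7), C = D − 3.9·n = (25.8, -32.1). Then cos ∠MBC = BM·BC / (|BM||BC|), giving 10.8°.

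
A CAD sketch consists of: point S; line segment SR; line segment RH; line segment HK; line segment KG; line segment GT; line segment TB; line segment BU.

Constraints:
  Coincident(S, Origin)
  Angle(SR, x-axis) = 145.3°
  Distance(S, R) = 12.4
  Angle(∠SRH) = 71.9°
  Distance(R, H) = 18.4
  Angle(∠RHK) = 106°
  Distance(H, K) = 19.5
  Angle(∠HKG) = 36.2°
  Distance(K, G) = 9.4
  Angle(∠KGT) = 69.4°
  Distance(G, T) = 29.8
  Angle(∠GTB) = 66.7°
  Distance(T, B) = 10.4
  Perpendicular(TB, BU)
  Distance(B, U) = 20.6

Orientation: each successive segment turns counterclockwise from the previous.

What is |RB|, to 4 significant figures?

43.90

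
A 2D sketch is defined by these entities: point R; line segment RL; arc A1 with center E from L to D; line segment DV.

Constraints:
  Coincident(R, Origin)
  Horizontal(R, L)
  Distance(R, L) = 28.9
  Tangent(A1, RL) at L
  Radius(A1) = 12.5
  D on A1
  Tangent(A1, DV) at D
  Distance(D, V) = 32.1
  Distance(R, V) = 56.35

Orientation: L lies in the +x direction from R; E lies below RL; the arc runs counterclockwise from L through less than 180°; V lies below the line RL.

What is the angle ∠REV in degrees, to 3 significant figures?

117°

Checks: |RL| = 28.90 ✓; |ED| = 12.50 ✓; ∠(ED, DV) = 90.00° ✓; |DV| = 32.10 ✓; |RV| = 56.35 ✓.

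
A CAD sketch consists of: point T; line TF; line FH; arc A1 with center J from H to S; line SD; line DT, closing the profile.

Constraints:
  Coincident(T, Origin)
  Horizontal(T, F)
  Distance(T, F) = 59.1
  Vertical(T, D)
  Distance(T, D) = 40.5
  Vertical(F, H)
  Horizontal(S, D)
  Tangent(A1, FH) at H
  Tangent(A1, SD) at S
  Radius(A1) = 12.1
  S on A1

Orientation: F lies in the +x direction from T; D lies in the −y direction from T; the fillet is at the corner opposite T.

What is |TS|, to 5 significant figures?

62.042

T is at the origin; TF is horizontal with |TF| = 59.1 and F on the +x side, so F = (59.100, 0.0000). TD is vertical with |TD| = 40.5 and D on the −y side, so D = (0.0000, -40.500). The virtual corner opposite T is at (59.100, -40.500). The tangent condition forces JH to be normal to FH and since A1 is tangent to SD there, JS ⟂ SD, with radius 12.1, so the center J sits 12.1 in from both sides at J = (47.000, -28.400). That places the tangent points at H = (59.100, -28.400) on FH and S = (47.000, -40.500) on SD. Then |TS| = |S − T| = 62.042.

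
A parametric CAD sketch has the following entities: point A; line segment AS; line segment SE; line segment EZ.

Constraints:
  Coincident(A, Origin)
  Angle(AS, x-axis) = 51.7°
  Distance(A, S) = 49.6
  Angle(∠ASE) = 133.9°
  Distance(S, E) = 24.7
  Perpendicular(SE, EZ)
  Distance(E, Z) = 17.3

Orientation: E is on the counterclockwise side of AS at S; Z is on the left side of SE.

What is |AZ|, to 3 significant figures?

61.9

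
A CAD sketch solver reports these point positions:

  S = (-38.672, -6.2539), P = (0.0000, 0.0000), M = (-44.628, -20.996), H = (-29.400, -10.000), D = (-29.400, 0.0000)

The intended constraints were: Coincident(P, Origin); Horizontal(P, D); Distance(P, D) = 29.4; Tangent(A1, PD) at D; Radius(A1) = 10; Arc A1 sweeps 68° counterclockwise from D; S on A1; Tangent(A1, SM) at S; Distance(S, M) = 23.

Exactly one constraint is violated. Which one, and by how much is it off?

Distance(S, M) = 23 — off by 7.10.

P = (0.00, 0.00) ✓; P.y = 0.00, D.y = 0.00 ✓; |PD| = 29.40 ✓; ∠(HD, DP) = 90.00° ✓; |HD| = 10.00 ✓; bearing(H→S) − bearing(H→D) = 68.00° ✓; |HS| = 10.00 ✓; ∠(HS, SM) = 90.00° ✓; |SM| = 15.90 ✗.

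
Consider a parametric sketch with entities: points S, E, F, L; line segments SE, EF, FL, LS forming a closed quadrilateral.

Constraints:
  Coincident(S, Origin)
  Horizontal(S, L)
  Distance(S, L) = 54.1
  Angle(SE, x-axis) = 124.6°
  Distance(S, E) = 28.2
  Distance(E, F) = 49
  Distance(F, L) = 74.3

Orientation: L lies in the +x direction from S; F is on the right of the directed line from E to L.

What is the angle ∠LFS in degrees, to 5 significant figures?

38.549°

Checks: |EF| = 49.00 ✓; |FL| = 74.30 ✓.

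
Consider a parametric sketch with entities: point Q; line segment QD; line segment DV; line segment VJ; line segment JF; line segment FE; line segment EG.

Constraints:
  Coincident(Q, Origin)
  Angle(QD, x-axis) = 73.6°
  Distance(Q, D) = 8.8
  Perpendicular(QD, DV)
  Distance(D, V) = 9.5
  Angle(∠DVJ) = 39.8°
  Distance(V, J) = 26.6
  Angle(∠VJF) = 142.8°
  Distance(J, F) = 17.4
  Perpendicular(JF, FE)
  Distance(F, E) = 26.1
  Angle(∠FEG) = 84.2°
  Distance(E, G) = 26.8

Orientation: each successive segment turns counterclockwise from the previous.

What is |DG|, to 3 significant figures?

7.30

Q is at the origin; QD runs at 73.6° with length 8.8, so D = (2.48, 8.44). QD ⟂ DV, so DV runs at 164°; with |DV| = 9.5, V = (-6.63, 11.1). ∠DVJ = 39.8° gives VJ at -56.2° from the x-axis; with |VJ| = 26.6, J = (8.17, -11.0). ∠VJF = 142.8° gives JF at -19.0° from the x-axis; with |JF| = 17.4, F = (24.6, -16.6). JF is perpendicular to FE, so FE runs at 71.0°; with |FE| = 26.1, E = (33.1, 8.03). ∠FEG = 84.2° gives EG at 167° from the x-axis; with |EG| = 26.8, G = (7.03, 14.2). Then |DG| = |G − D| = 7.30.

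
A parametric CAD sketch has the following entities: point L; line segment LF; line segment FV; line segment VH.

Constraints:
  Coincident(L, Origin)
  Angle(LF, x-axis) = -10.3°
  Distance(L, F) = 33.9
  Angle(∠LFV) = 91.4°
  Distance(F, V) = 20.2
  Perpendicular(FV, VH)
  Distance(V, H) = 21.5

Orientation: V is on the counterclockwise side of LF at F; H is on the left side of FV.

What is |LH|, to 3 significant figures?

24.4

∠LFV = 91.4°, so FV runs at -10.3° + (180° − 91.4°) = 78.3° from the x-axis; with |FV| = 20.2, V = F + 20.2·(cos 78.3°, sin 78.3°) = (37.5, 13.7). FV ⟂ VH; with |VH| = 21.5 on the left of FV, H = V + 21.5·(-0.979, 0.203) = (16.4, 18.1). Then |LH| = |H − L| = 24.4.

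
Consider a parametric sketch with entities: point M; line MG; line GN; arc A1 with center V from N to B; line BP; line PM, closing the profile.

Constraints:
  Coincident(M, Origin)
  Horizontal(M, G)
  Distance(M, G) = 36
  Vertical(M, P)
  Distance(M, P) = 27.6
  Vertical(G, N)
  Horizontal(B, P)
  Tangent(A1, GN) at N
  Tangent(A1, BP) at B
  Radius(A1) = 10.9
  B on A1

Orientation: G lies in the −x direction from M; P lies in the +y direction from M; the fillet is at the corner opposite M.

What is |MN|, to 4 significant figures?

39.68

The virtual corner opposite M is at (-36.00, 27.60). The tangent condition forces VN to be normal to GN and A1 meets BP tangentially, so VB is at right angles to BP, with radius 10.9, so the center V sits 10.9 in from both sides at V = (-25.10, 16.70). That places the tangent points at N = (-36.00, 16.70) on GN and B = (-25.10, 27.60) on BP. Then |MN| = |N − M| = 39.68.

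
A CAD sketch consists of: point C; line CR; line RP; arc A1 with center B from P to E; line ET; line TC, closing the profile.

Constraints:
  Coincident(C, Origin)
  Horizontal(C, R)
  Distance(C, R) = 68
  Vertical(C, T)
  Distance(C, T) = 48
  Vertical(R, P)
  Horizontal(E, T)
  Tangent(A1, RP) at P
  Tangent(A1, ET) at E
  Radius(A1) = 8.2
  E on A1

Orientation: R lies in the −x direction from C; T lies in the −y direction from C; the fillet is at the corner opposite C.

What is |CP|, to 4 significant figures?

78.79

C is at the origin; C and R share the same y with |CR| = 68.0 and R on the −x side, so R = (-68.00, 0.000). CT is vertical with |CT| = 48.0 and T on the −y side, so T = (0.000, -48.00). The virtual corner opposite C is at (-68.00, -48.00). A1 meets RP tangentially, so BP is at right angles to RP and tangency of A1 to ET means the radius BE is perpendicular to ET, with radius 8.2, so the center B sits 8.2 in from both sides at B = (-59.80, -39.80). That places the tangent points at P = (-68.00, -39.80) on RP and E = (-59.80, -48.00) on ET. Then |CP| = |P − C| = 78.79.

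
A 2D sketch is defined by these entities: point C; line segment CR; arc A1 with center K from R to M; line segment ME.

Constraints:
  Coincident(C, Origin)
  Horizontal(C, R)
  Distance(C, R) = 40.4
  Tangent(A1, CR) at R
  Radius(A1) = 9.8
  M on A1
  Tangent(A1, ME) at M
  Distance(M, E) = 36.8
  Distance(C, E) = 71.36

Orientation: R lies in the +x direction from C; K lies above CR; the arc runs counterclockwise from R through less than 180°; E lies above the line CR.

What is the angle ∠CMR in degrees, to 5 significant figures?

31.240°

C is at the origin; CR is horizontal with |CR| = 40.4 and R on the +x side, so R = (40.400, 0.0000). Tangency of A1 to CR means the radius KR is perpendicular to CR, so K = R + (0, 9.8) = (40.400, 9.8000). Since KM ⟂ ME (tangency), |KE| = √(9.8² + 36.8²) = 38.083 regardless of where M sits on A1. So E lies on both circle(C, 71.36) and circle(K, 38.083); the above-CR intersection is E = (55.617, 44.710). M is the foot of the tangent from E: M = (50.089, 8.3278).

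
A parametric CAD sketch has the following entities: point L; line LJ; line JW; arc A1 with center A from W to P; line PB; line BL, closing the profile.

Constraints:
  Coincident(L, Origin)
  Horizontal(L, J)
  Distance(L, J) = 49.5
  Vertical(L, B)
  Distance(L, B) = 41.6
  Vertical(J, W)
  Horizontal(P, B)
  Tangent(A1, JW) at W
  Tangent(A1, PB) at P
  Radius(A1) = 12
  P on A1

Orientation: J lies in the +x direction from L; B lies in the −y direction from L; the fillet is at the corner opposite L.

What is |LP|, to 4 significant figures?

56.01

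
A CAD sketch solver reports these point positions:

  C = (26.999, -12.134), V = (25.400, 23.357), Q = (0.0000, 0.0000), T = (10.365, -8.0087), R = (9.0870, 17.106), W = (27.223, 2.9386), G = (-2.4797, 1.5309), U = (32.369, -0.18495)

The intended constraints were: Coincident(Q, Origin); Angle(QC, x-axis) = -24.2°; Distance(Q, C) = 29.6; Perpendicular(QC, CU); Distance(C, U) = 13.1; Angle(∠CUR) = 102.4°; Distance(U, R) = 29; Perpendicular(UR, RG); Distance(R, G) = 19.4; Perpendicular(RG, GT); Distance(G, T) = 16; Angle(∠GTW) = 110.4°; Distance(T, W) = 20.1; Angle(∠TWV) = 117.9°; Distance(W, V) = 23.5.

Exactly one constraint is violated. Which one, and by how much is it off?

Distance(W, V) = 23.5 — off by 3.00.

Q = (0.00, 0.00) ✓; QC at -24.20° ✓; |QC| = 29.60 ✓; ∠(QC, CU) = 90.00° ✓; |CU| = 13.10 ✓; ∠CUR = 102.4° ✓; |UR| = 29.00 ✓; ∠(UR, RG) = 90.00° ✓; |RG| = 19.40 ✓; ∠(RG, GT) = 90.00° ✓; |GT| = 16.00 ✓; ∠GTW = 110.4° ✓; |TW| = 20.10 ✓; ∠TWV = 117.9° ✓; |WV| = 20.50 ✗.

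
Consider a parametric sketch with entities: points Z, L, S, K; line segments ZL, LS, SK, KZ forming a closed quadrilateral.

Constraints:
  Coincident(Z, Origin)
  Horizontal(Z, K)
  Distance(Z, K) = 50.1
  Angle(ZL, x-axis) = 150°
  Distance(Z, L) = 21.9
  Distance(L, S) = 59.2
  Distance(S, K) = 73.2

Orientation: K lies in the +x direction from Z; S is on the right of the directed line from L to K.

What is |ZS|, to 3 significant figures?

47.2

Checks: |LS| = 59.20 ✓; |SK| = 73.20 ✓.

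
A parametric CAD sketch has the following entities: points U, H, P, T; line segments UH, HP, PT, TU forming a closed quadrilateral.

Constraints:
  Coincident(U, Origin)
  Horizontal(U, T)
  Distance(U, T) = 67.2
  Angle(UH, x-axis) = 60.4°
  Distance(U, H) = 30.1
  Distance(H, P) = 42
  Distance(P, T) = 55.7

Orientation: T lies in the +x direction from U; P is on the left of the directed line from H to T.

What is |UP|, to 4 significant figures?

70.80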